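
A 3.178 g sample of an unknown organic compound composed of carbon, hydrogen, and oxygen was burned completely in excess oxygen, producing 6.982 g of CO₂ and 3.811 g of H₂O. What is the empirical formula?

C3H8O

mol C = 6.982 g CO₂ ÷ 44.009 g/mol = 0.15865 mol
mol H = 2 × 3.811 g H₂O ÷ 18.015 g/mol = 0.42309 mol
mass O = 3.178 − (1.9055 + 0.42648) = 0.84599 g → mol O = 0.84599 ÷ 15.999 = 0.052877 mol
Divide by the smallest (0.052877 mol): C 3.000, H 8.001, O 1.000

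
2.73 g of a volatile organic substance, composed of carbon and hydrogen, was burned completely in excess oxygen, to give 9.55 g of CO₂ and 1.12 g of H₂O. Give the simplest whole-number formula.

mol C = 9.55 g CO₂ ÷ 44.009 g/mol = 0.2170 mol
mol H = 2 × 1.12 g H₂O ÷ 18.015 g/mol = 0.1243 mol
Divide by the smallest (0.1243 mol): C 1.745, H 1.000
Multiplying each by 4 gives whole numbers: C 6.98, H 4.00

C7H4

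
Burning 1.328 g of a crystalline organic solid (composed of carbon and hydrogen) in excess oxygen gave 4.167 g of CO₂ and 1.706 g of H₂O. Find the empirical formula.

CH2

mol C = 4.167 g CO₂ ÷ 44.009 g/mol = 0.094685 mol
mol H = 2 × 1.706 g H₂O ÷ 18.015 g/mol = 0.18940 mol
Divide by the smallest (0.094685 mol): C 1.000, H 2.000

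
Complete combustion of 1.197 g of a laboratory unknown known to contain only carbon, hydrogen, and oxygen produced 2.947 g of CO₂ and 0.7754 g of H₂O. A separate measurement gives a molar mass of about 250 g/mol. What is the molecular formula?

mol C = 2.947 g CO₂ ÷ 44.009 g/mol = 0.066964 mol
mol H = 2 × 0.7754 g H₂O ÷ 18.015 g/mol = 0.086084 mol
mass O = 1.197 − (0.80430 + 0.086772) = 0.30593 g → mol O = 0.30593 ÷ 15.999 = 0.019122 mol
Divide by the smallest (0.019122 mol): C 3.502, H 4.502, O 1.000
Multiplying each by 2 gives whole numbers: C 7.00, H 9.00, O 2.00
Empirical formula: C7H9O2
Empirical-formula mass = 125.15 g/mol; 250 ÷ 125.15 ≈ 2, so the molecular formula is C14H18O4.

C14H18O4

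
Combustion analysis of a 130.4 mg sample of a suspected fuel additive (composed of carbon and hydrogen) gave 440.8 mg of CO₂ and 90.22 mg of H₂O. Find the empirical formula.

mol C = 0.4408 g CO₂ ÷ 44.009 g/mol = 0.010016 mol
mol H = 2 × 0.09022 g H₂O ÷ 18.015 g/mol = 0.010016 mol
Divide by the smallest (0.010016 mol): C 1.000, H 1.000

CH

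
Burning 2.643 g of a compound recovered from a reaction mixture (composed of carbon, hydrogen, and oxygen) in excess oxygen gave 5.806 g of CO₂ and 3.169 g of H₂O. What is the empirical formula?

mol C = 5.806 g CO₂ ÷ 44.009 g/mol = 0.13193 mol
mol H = 2 × 3.169 g H₂O ÷ 18.015 g/mol = 0.35182 mol
mass O = 2.643 − (1.5846 + 0.35463) = 0.70379 g → mol O = 0.70379 ÷ 15.999 = 0.043989 mol
Divide by the smallest (0.043989 mol): C 2.999, H 7.998, O 1.000

C3H8O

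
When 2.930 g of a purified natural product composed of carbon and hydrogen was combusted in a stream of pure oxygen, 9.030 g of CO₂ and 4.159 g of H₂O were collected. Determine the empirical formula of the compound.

C4H9

mol C = 9.030 g CO₂ ÷ 44.009 g/mol = 0.20519 mol
mol H = 2 × 4.159 g H₂O ÷ 18.015 g/mol = 0.46173 mol
Divide by the smallest (0.20519 mol): C 1.000, H 2.250
Multiplying each by 4 gives whole numbers: C 4.00, H 9.00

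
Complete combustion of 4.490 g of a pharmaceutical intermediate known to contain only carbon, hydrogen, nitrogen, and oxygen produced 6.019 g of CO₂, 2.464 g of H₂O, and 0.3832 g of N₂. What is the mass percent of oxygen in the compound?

mol C = 6.019 g CO₂ ÷ 44.009 g/mol = 0.13677 mol
mol H = 2 × 2.464 g H₂O ÷ 18.015 g/mol = 0.27355 mol
mol N = 2 × 0.3832 g N₂ ÷ 28.014 g/mol = 0.027358 mol
mass O = 4.490 − (1.6427 + 0.27574 + 0.38320) = 2.1883 g → mol O = 2.1883 ÷ 15.999 = 0.13678 mol
mass % O = 2.1883 g ÷ 4.490 g × 100%

48.74%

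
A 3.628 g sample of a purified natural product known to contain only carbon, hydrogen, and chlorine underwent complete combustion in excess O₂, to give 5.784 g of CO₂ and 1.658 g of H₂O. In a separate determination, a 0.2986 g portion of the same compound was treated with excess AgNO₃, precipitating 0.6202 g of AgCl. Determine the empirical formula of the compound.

mol C = 5.784 g CO₂ ÷ 44.009 g/mol = 0.13143 mol
mol H = 2 × 1.658 g H₂O ÷ 18.015 g/mol = 0.18407 mol
From the AgCl data: mol Cl per gram of compound = (0.6202 ÷ 143.318) ÷ 0.2986 = 0.014492 mol/g, so in the 3.628 g combustion sample mol Cl = 0.052579 mol
Divide by the smallest (0.052579 mol): C 2.500, H 3.501, Cl 1.000
Multiplying each by 2 gives whole numbers: C 5.00, H 7.00, Cl 2.00

C5H7Cl2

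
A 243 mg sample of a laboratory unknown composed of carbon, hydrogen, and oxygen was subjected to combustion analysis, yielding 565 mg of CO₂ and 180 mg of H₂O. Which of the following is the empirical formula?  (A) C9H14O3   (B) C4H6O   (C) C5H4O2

mol C = 0.565 g CO₂ ÷ 44.009 g/mol = 0.01284 mol
mol H = 2 × 0.180 g H₂O ÷ 18.015 g/mol = 0.01998 mol
mass O = 0.243 − (0.1542 + 0.02014) = 0.06866 g → mol O = 0.06866 ÷ 15.999 = 0.004291 mol
Divide by the smallest (0.004291 mol): C 2.992, H 4.657, O 1.000
Multiplying each by 3 gives whole numbers: C 8.98, H 13.97, O 3.00

(A) C9H14O3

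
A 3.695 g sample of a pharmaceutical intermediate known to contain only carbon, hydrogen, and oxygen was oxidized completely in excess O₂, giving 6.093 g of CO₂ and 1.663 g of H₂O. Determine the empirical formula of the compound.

mol C = 6.093 g CO₂ ÷ 44.009 g/mol = 0.13845 mol
mol H = 2 × 1.663 g H₂O ÷ 18.015 g/mol = 0.18462 mol
mass O = 3.695 − (1.6629 + 0.18610) = 1.8460 g → mol O = 1.8460 ÷ 15.999 = 0.11538 mol
Divide by the smallest (0.11538 mol): C 1.200, H 1.600, O 1.000
Multiplying each by 5 gives whole numbers: C 6.00, H 8.00, O 5.00

C6H8O5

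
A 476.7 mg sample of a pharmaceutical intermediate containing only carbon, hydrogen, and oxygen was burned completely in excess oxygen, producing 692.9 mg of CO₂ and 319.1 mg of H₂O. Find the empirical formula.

C4H9O4

mol C = 0.6929 g CO₂ ÷ 44.009 g/mol = 0.015745 mol
mol H = 2 × 0.3191 g H₂O ÷ 18.015 g/mol = 0.035426 mol
mass O = 0.4767 − (0.18911 + 0.035709) = 0.25188 g → mol O = 0.25188 ÷ 15.999 = 0.015744 mol
Divide by the smallest (0.015744 mol): C 1.000, H 2.250, O 1.000
Multiplying each by 4 gives whole numbers: C 4.00, H 9.00, O 4.00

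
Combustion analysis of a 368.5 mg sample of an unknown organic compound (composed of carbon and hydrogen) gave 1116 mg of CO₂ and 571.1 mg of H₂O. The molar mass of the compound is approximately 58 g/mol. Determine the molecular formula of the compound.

mol C = 1.116 g CO₂ ÷ 44.009 g/mol = 0.025358 mol
mol H = 2 × 0.5711 g H₂O ÷ 18.015 g/mol = 0.063403 mol
Divide by the smallest (0.025358 mol): C 1.000, H 2.500
Multiplying each by 2 gives whole numbers: C 2.00, H 5.00
Empirical formula: C2H5
Empirical-formula mass = 29.06 g/mol; 58 ÷ 29.06 ≈ 2, so the molecular formula is C4H10.

C4H10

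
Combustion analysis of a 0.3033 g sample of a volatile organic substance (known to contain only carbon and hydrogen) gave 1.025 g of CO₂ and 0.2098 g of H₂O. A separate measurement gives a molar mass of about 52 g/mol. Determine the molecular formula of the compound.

mol C = 1.025 g CO₂ ÷ 44.009 g/mol = 0.023291 mol
mol H = 2 × 0.2098 g H₂O ÷ 18.015 g/mol = 0.023292 mol
Divide by the smallest (0.023291 mol): C 1.000, H 1.000
Empirical formula: CH
Empirical-formula mass = 13.02 g/mol; 52 ÷ 13.02 ≈ 4, so the molecular formula is C4H4.

C4H4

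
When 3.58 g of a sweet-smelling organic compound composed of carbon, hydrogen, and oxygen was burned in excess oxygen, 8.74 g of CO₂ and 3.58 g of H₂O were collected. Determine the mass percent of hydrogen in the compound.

11.2%

mol C = 8.74 g CO₂ ÷ 44.009 g/mol = 0.1986 mol
mol H = 2 × 3.58 g H₂O ÷ 18.015 g/mol = 0.3974 mol
mass O = 3.58 − (2.385 + 0.4006) = 0.7940 g → mol O = 0.7940 ÷ 15.999 = 0.04963 mol
mass % H = 0.4006 g ÷ 3.58 g × 100%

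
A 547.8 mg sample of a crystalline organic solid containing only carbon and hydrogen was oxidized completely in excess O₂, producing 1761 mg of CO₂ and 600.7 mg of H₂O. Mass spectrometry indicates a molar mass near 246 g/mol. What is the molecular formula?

mol C = 1.761 g CO₂ ÷ 44.009 g/mol = 0.040015 mol
mol H = 2 × 0.6007 g H₂O ÷ 18.015 g/mol = 0.066689 mol
Divide by the smallest (0.040015 mol): C 1.000, H 1.667
Multiplying each by 3 gives whole numbers: C 3.00, H 5.00
Empirical formula: C3H5
Empirical-formula mass = 41.07 g/mol; 246 ÷ 41.07 ≈ 6, so the molecular formula is C18H30.

C18H30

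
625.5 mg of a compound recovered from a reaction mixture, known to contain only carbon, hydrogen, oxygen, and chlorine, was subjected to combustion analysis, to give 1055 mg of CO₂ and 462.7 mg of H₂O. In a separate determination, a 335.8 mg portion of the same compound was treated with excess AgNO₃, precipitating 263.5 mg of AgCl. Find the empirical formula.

C7H15ClO3

mol C = 1.055 g CO₂ ÷ 44.009 g/mol = 0.023972 mol
mol H = 2 × 0.4627 g H₂O ÷ 18.015 g/mol = 0.051368 mol
From the AgCl data: mol Cl per gram of compound = (0.2635 ÷ 143.318) ÷ 0.3358 = 0.0054752 mol/g, so in the 0.6255 g combustion sample mol Cl = 0.0034247 mol
mass O = 0.6255 − (0.28793 + 0.051779 + 0.12141) = 0.16438 g → mol O = 0.16438 ÷ 15.999 = 0.010275 mol
Divide by the smallest (0.0034247 mol): C 7.000, H 14.999, Cl 1.000, O 3.000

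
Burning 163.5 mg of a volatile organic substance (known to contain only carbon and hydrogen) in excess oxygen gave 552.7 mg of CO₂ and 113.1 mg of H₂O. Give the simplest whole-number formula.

mol C = 0.5527 g CO₂ ÷ 44.009 g/mol = 0.012559 mol
mol H = 2 × 0.1131 g H₂O ÷ 18.015 g/mol = 0.012556 mol
Divide by the smallest (0.012556 mol): C 1.000, H 1.000

CH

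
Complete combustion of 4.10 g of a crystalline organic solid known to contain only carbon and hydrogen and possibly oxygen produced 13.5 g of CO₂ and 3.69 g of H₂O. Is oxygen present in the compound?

mol C = 13.5 g CO₂ ÷ 44.009 g/mol = 0.3068 mol
mol H = 2 × 3.69 g H₂O ÷ 18.015 g/mol = 0.4097 mol
C and H together account for 4.097 g — essentially the entire 4.10 g sample — so the compound contains no oxygen.

no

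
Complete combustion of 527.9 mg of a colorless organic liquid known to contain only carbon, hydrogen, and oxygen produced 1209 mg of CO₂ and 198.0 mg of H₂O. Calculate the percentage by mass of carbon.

mol C = 1.209 g CO₂ ÷ 44.009 g/mol = 0.027472 mol
mol H = 2 × 0.1980 g H₂O ÷ 18.015 g/mol = 0.021982 mol
mass O = 0.5279 − (0.32996 + 0.022158) = 0.17578 g → mol O = 0.17578 ÷ 15.999 = 0.010987 mol
mass % C = 0.32996 g ÷ 0.5279 g × 100%

62.50%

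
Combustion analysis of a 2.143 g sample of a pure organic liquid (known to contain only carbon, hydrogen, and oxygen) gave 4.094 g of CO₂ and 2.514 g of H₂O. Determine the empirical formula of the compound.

mol C = 4.094 g CO₂ ÷ 44.009 g/mol = 0.093026 mol
mol H = 2 × 2.514 g H₂O ÷ 18.015 g/mol = 0.27910 mol
mass O = 2.143 − (1.1173 + 0.28133) = 0.74433 g → mol O = 0.74433 ÷ 15.999 = 0.046523 mol
Divide by the smallest (0.046523 mol): C 2.000, H 5.999, O 1.000

C2H6O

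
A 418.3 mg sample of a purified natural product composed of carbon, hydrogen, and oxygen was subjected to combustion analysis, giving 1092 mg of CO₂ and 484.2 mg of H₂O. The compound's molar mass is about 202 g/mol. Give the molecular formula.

C12H26O2

mol C = 1.092 g CO₂ ÷ 44.009 g/mol = 0.024813 mol
mol H = 2 × 0.4842 g H₂O ÷ 18.015 g/mol = 0.053755 mol
mass O = 0.4183 − (0.29803 + 0.054185) = 0.066085 g → mol O = 0.066085 ÷ 15.999 = 0.0041305 mol
Divide by the smallest (0.0041305 mol): C 6.007, H 13.014, O 1.000
Empirical formula: C6H13O
Empirical-formula mass = 101.17 g/mol; 202 ÷ 101.17 ≈ 2, so the molecular formula is C12H26O2.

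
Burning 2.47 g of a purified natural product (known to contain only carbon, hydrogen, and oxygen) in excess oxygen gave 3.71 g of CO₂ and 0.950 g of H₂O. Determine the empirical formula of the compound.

C4H5O4

mol C = 3.71 g CO₂ ÷ 44.009 g/mol = 0.08430 mol
mol H = 2 × 0.950 g H₂O ÷ 18.015 g/mol = 0.1055 mol
mass O = 2.47 − (1.013 + 0.1063) = 1.351 g → mol O = 1.351 ÷ 15.999 = 0.08445 mol
Divide by the smallest (0.08430 mol): C 1.000, H 1.251, O 1.002
Multiplying each by 4 gives whole numbers: C 4.00, H 5.00, O 4.01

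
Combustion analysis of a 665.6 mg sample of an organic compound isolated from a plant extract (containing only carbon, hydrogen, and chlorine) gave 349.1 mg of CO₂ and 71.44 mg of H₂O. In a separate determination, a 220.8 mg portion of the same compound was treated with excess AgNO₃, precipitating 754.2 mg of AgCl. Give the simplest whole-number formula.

mol C = 0.3491 g CO₂ ÷ 44.009 g/mol = 0.0079325 mol
mol H = 2 × 0.07144 g H₂O ÷ 18.015 g/mol = 0.0079312 mol
From the AgCl data: mol Cl per gram of compound = (0.7542 ÷ 143.318) ÷ 0.2208 = 0.023833 mol/g, so in the 0.6656 g combustion sample mol Cl = 0.015864 mol
Divide by the smallest (0.0079312 mol): C 1.000, H 1.000, Cl 2.000

CHCl2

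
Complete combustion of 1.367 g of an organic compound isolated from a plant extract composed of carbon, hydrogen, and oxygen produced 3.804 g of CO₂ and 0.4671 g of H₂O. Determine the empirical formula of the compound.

C5H3O

mol C = 3.804 g CO₂ ÷ 44.009 g/mol = 0.086437 mol
mol H = 2 × 0.4671 g H₂O ÷ 18.015 g/mol = 0.051857 mol
mass O = 1.367 − (1.0382 + 0.052272) = 0.27654 g → mol O = 0.27654 ÷ 15.999 = 0.017285 mol
Divide by the smallest (0.017285 mol): C 5.001, H 3.000, O 1.000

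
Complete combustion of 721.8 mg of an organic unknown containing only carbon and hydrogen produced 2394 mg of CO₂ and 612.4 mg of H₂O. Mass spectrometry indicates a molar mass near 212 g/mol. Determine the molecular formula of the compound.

mol C = 2.394 g CO₂ ÷ 44.009 g/mol = 0.054398 mol
mol H = 2 × 0.6124 g H₂O ÷ 18.015 g/mol = 0.067988 mol
Divide by the smallest (0.054398 mol): C 1.000, H 1.250
Multiplying each by 4 gives whole numbers: C 4.00, H 5.00
Empirical formula: C4H5
Empirical-formula mass = 53.08 g/mol; 212 ÷ 53.08 ≈ 4, so the molecular formula is C16H20.

C16H20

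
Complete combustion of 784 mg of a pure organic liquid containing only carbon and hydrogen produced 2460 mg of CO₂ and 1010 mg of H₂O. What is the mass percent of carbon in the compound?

mol C = 2.46 g CO₂ ÷ 44.009 g/mol = 0.05590 mol
mol H = 2 × 1.01 g H₂O ÷ 18.015 g/mol = 0.1121 mol
mass % C = 0.6714 g ÷ 0.784 g × 100%

85.6%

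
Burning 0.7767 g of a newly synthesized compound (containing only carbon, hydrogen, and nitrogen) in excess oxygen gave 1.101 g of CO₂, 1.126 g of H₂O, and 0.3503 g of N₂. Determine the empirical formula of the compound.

CH5N

mol C = 1.101 g CO₂ ÷ 44.009 g/mol = 0.025018 mol
mol H = 2 × 1.126 g H₂O ÷ 18.015 g/mol = 0.12501 mol
mol N = 2 × 0.3503 g N₂ ÷ 28.014 g/mol = 0.025009 mol
Divide by the smallest (0.025009 mol): C 1.000, H 4.998, N 1.000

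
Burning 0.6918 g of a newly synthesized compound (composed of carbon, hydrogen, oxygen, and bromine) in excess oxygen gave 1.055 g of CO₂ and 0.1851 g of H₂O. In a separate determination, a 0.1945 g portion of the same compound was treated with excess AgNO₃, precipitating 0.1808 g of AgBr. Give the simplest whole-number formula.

mol C = 1.055 g CO₂ ÷ 44.009 g/mol = 0.023972 mol
mol H = 2 × 0.1851 g H₂O ÷ 18.015 g/mol = 0.020550 mol
From the AgBr data: mol Br per gram of compound = (0.1808 ÷ 187.772) ÷ 0.1945 = 0.0049505 mol/g, so in the 0.6918 g combustion sample mol Br = 0.0034247 mol
mass O = 0.6918 − (0.28793 + 0.020714 + 0.27365) = 0.10950 g → mol O = 0.10950 ÷ 15.999 = 0.0068444 mol
Divide by the smallest (0.0034247 mol): C 7.000, H 6.000, Br 1.000, O 1.999

C7H6BrO2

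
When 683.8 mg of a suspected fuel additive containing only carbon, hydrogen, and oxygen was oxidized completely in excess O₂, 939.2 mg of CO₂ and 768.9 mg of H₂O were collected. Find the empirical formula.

CH4O

mol C = 0.9392 g CO₂ ÷ 44.009 g/mol = 0.021341 mol
mol H = 2 × 0.7689 g H₂O ÷ 18.015 g/mol = 0.085362 mol
mass O = 0.6838 − (0.25633 + 0.086045) = 0.34143 g → mol O = 0.34143 ÷ 15.999 = 0.021341 mol
Divide by the smallest (0.021341 mol): C 1.000, H 4.000, O 1.000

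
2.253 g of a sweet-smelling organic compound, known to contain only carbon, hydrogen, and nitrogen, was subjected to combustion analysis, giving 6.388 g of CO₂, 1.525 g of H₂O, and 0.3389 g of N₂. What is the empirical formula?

mol C = 6.388 g CO₂ ÷ 44.009 g/mol = 0.14515 mol
mol H = 2 × 1.525 g H₂O ÷ 18.015 g/mol = 0.16930 mol
mol N = 2 × 0.3389 g N₂ ÷ 28.014 g/mol = 0.024195 mol
Divide by the smallest (0.024195 mol): C 5.999, H 6.997, N 1.000

C6H7N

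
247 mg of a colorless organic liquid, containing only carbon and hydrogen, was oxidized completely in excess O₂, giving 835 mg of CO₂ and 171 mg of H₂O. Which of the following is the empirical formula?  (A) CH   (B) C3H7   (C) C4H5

mol C = 0.835 g CO₂ ÷ 44.009 g/mol = 0.01897 mol
mol H = 2 × 0.171 g H₂O ÷ 18.015 g/mol = 0.01898 mol
Divide by the smallest (0.01897 mol): C 1.000, H 1.001

(A) CH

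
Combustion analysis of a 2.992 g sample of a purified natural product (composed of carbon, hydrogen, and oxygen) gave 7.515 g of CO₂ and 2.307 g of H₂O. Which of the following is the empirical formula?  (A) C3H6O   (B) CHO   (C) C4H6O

mol C = 7.515 g CO₂ ÷ 44.009 g/mol = 0.17076 mol
mol H = 2 × 2.307 g H₂O ÷ 18.015 g/mol = 0.25612 mol
mass O = 2.992 − (2.0510 + 0.25817) = 0.68283 g → mol O = 0.68283 ÷ 15.999 = 0.042679 mol
Divide by the smallest (0.042679 mol): C 4.001, H 6.001, O 1.000

(C) C4H6O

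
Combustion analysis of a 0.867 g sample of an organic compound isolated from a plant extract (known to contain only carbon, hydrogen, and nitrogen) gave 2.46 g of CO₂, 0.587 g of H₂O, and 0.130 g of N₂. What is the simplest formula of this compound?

C6H7N

mol C = 2.46 g CO₂ ÷ 44.009 g/mol = 0.05590 mol
mol H = 2 × 0.587 g H₂O ÷ 18.015 g/mol = 0.06517 mol
mol N = 2 × 0.130 g N₂ ÷ 28.014 g/mol = 0.009281 mol
Divide by the smallest (0.009281 mol): C 6.023, H 7.022, N 1.000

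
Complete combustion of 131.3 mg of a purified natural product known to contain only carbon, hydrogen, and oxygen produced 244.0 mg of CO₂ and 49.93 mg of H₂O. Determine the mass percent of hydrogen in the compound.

4.26%

mol C = 0.2440 g CO₂ ÷ 44.009 g/mol = 0.0055443 mol
mol H = 2 × 0.04993 g H₂O ÷ 18.015 g/mol = 0.0055432 mol
mass O = 0.1313 − (0.066593 + 0.0055875) = 0.059120 g → mol O = 0.059120 ÷ 15.999 = 0.0036952 mol
mass % H = 0.0055875 g ÷ 0.1313 g × 100%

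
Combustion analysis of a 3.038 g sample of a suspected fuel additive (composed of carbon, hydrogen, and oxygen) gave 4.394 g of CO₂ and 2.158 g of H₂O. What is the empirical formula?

C5H12O5

mol C = 4.394 g CO₂ ÷ 44.009 g/mol = 0.099843 mol
mol H = 2 × 2.158 g H₂O ÷ 18.015 g/mol = 0.23958 mol
mass O = 3.038 − (1.1992 + 0.24149) = 1.5973 g → mol O = 1.5973 ÷ 15.999 = 0.099837 mol
Divide by the smallest (0.099837 mol): C 1.000, H 2.400, O 1.000
Multiplying each by 5 gives whole numbers: C 5.00, H 12.00, O 5.00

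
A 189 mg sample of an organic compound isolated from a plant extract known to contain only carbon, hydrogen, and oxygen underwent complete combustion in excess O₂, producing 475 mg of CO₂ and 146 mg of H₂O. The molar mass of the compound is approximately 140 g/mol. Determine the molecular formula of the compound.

mol C = 0.475 g CO₂ ÷ 44.009 g/mol = 0.01079 mol
mol H = 2 × 0.146 g H₂O ÷ 18.015 g/mol = 0.01621 mol
mass O = 0.189 − (0.1296 + 0.01634) = 0.04302 g → mol O = 0.04302 ÷ 15.999 = 0.002689 mol
Divide by the smallest (0.002689 mol): C 4.014, H 6.027, O 1.000
Empirical formula: C4H6O
Empirical-formula mass = 70.09 g/mol; 140 ÷ 70.09 ≈ 2, so the molecular formula is C8H12O2.

C8H12O2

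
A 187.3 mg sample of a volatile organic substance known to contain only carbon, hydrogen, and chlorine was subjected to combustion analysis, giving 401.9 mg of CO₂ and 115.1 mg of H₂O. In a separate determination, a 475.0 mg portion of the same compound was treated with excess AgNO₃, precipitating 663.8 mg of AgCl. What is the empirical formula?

C5H7Cl

mol C = 0.4019 g CO₂ ÷ 44.009 g/mol = 0.0091322 mol
mol H = 2 × 0.1151 g H₂O ÷ 18.015 g/mol = 0.012778 mol
From the AgCl data: mol Cl per gram of compound = (0.6638 ÷ 143.318) ÷ 0.4750 = 0.0097509 mol/g, so in the 0.1873 g combustion sample mol Cl = 0.0018263 mol
Divide by the smallest (0.0018263 mol): C 5.000, H 6.997, Cl 1.000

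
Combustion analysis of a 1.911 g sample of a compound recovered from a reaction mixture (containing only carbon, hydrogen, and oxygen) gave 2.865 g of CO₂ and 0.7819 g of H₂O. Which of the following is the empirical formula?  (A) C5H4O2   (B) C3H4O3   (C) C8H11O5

mol C = 2.865 g CO₂ ÷ 44.009 g/mol = 0.065100 mol
mol H = 2 × 0.7819 g H₂O ÷ 18.015 g/mol = 0.086805 mol
mass O = 1.911 − (0.78192 + 0.087500) = 1.0416 g → mol O = 1.0416 ÷ 15.999 = 0.065103 mol
Divide by the smallest (0.065100 mol): C 1.000, H 1.333, O 1.000
Multiplying each by 3 gives whole numbers: C 3.00, H 4.00, O 3.00

(B) C3H4O3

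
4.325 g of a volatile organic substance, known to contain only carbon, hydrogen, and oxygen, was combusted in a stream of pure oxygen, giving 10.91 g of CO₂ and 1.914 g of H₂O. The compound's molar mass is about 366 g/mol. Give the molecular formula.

C21H18O6

mol C = 10.91 g CO₂ ÷ 44.009 g/mol = 0.24790 mol
mol H = 2 × 1.914 g H₂O ÷ 18.015 g/mol = 0.21249 mol
mass O = 4.325 − (2.9776 + 0.21419) = 1.1332 g → mol O = 1.1332 ÷ 15.999 = 0.070832 mol
Divide by the smallest (0.070832 mol): C 3.500, H 3.000, O 1.000
Multiplying each by 2 gives whole numbers: C 7.00, H 6.00, O 2.00
Empirical formula: C7H6O2
Empirical-formula mass = 122.12 g/mol; 366 ÷ 122.12 ≈ 3, so the molecular formula is C21H18O6.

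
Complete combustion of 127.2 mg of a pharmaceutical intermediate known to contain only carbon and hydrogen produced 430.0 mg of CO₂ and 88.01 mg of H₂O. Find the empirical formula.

CH

mol C = 0.4300 g CO₂ ÷ 44.009 g/mol = 0.0097707 mol
mol H = 2 × 0.08801 g H₂O ÷ 18.015 g/mol = 0.0097707 mol
Divide by the smallest (0.0097707 mol): C 1.000, H 1.000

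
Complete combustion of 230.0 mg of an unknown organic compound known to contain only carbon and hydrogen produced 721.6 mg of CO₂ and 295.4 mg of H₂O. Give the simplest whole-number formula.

mol C = 0.7216 g CO₂ ÷ 44.009 g/mol = 0.016397 mol
mol H = 2 × 0.2954 g H₂O ÷ 18.015 g/mol = 0.032795 mol
Divide by the smallest (0.016397 mol): C 1.000, H 2.000

CH2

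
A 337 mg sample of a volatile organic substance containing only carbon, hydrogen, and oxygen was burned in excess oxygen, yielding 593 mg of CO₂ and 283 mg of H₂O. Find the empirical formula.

C3H7O2

mol C = 0.593 g CO₂ ÷ 44.009 g/mol = 0.01347 mol
mol H = 2 × 0.283 g H₂O ÷ 18.015 g/mol = 0.03142 mol
mass O = 0.337 − (0.1618 + 0.03167) = 0.1435 g → mol O = 0.1435 ÷ 15.999 = 0.008969 mol
Divide by the smallest (0.008969 mol): C 1.502, H 3.503, O 1.000
Multiplying each by 2 gives whole numbers: C 3.00, H 7.01, O 2.00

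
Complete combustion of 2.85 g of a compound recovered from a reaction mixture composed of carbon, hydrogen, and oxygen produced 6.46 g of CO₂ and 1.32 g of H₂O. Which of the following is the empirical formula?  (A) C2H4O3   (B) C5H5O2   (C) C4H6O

(B) C5H5O2

mol C = 6.46 g CO₂ ÷ 44.009 g/mol = 0.1468 mol
mol H = 2 × 1.32 g H₂O ÷ 18.015 g/mol = 0.1465 mol
mass O = 2.85 − (1.763 + 0.1477) = 0.9392 g → mol O = 0.9392 ÷ 15.999 = 0.05870 mol
Divide by the smallest (0.05870 mol): C 2.500, H 2.496, O 1.000
Multiplying each by 2 gives whole numbers: C 5.00, H 4.99, O 2.00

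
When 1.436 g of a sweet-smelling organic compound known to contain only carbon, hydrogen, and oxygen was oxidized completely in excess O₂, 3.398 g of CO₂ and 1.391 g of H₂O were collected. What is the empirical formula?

C7H14O2

mol C = 3.398 g CO₂ ÷ 44.009 g/mol = 0.077211 mol
mol H = 2 × 1.391 g H₂O ÷ 18.015 g/mol = 0.15443 mol
mass O = 1.436 − (0.92739 + 0.15566) = 0.35295 g → mol O = 0.35295 ÷ 15.999 = 0.022061 mol
Divide by the smallest (0.022061 mol): C 3.500, H 7.000, O 1.000
Multiplying each by 2 gives whole numbers: C 7.00, H 14.00, O 2.00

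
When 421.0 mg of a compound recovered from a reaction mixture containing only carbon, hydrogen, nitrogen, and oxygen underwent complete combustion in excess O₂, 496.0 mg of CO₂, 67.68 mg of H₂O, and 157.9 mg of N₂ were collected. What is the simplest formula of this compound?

mol C = 0.4960 g CO₂ ÷ 44.009 g/mol = 0.011270 mol
mol H = 2 × 0.06768 g H₂O ÷ 18.015 g/mol = 0.0075137 mol
mol N = 2 × 0.1579 g N₂ ÷ 28.014 g/mol = 0.011273 mol
mass O = 0.4210 − (0.13537 + 0.0075738 + 0.15790) = 0.12016 g → mol O = 0.12016 ÷ 15.999 = 0.0075103 mol
Divide by the smallest (0.0075103 mol): C 1.501, H 1.000, N 1.501, O 1.000
Multiplying each by 2 gives whole numbers: C 3.00, H 2.00, N 3.00, O 2.00

C3H2N3O2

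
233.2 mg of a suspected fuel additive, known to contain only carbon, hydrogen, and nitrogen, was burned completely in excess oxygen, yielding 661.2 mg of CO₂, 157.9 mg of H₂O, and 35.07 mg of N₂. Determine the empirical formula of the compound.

mol C = 0.6612 g CO₂ ÷ 44.009 g/mol = 0.015024 mol
mol H = 2 × 0.1579 g H₂O ÷ 18.015 g/mol = 0.017530 mol
mol N = 2 × 0.03507 g N₂ ÷ 28.014 g/mol = 0.0025037 mol
Divide by the smallest (0.0025037 mol): C 6.001, H 7.001, N 1.000

C6H7N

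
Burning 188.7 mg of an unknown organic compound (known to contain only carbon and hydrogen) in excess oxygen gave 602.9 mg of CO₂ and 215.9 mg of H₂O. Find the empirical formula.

mol C = 0.6029 g CO₂ ÷ 44.009 g/mol = 0.013699 mol
mol H = 2 × 0.2159 g H₂O ÷ 18.015 g/mol = 0.023969 mol
Divide by the smallest (0.013699 mol): C 1.000, H 1.750
Multiplying each by 4 gives whole numbers: C 4.00, H 7.00

C4H7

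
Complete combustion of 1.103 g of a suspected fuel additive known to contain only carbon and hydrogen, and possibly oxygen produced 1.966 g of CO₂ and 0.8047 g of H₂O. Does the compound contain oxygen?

mol C = 1.966 g CO₂ ÷ 44.009 g/mol = 0.044673 mol
mol H = 2 × 0.8047 g H₂O ÷ 18.015 g/mol = 0.089337 mol
C and H account for only 0.62661 g of the 1.103 g sample; the remaining 0.47639 g must be oxygen.

yes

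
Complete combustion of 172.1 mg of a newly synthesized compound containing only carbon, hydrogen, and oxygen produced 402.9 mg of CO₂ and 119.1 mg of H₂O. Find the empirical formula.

mol C = 0.4029 g CO₂ ÷ 44.009 g/mol = 0.0091549 mol
mol H = 2 × 0.1191 g H₂O ÷ 18.015 g/mol = 0.013222 mol
mass O = 0.1721 − (0.10996 + 0.013328) = 0.048812 g → mol O = 0.048812 ÷ 15.999 = 0.0030509 mol
Divide by the smallest (0.0030509 mol): C 3.001, H 4.334, O 1.000
Multiplying each by 3 gives whole numbers: C 9.00, H 13.00, O 3.00

C9H13O3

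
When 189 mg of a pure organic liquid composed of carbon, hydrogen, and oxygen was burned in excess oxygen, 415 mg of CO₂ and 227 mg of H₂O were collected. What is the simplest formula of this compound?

mol C = 0.415 g CO₂ ÷ 44.009 g/mol = 0.009430 mol
mol H = 2 × 0.227 g H₂O ÷ 18.015 g/mol = 0.02520 mol
mass O = 0.189 − (0.1133 + 0.02540) = 0.05033 g → mol O = 0.05033 ÷ 15.999 = 0.003146 mol
Divide by the smallest (0.003146 mol): C 2.997, H 8.010, O 1.000

C3H8O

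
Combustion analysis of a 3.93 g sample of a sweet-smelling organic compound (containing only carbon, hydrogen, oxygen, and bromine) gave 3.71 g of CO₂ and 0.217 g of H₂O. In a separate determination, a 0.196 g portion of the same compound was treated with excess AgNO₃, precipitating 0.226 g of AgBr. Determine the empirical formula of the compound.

mol C = 3.71 g CO₂ ÷ 44.009 g/mol = 0.08430 mol
mol H = 2 × 0.217 g H₂O ÷ 18.015 g/mol = 0.02409 mol
From the AgBr data: mol Br per gram of compound = (0.226 ÷ 187.772) ÷ 0.196 = 0.006141 mol/g, so in the 3.93 g combustion sample mol Br = 0.02413 mol
mass O = 3.93 − (1.013 + 0.02428 + 1.928) = 0.9648 g → mol O = 0.9648 ÷ 15.999 = 0.06031 mol
Divide by the smallest (0.02409 mol): C 3.499, H 1.000, Br 1.002, O 2.503
Multiplying each by 2 gives whole numbers: C 7.00, H 2.00, Br 2.00, O 5.01

C7H2Br2O5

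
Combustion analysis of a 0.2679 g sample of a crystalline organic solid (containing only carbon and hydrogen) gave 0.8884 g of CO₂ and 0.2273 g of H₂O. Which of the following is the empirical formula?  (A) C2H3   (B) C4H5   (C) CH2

mol C = 0.8884 g CO₂ ÷ 44.009 g/mol = 0.020187 mol
mol H = 2 × 0.2273 g H₂O ÷ 18.015 g/mol = 0.025235 mol
Divide by the smallest (0.020187 mol): C 1.000, H 1.250
Multiplying each by 4 gives whole numbers: C 4.00, H 5.00

(B) C4H5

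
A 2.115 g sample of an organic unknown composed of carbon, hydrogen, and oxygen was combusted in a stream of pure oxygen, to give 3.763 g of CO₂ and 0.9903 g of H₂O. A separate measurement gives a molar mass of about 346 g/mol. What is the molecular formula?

mol C = 3.763 g CO₂ ÷ 44.009 g/mol = 0.085505 mol
mol H = 2 × 0.9903 g H₂O ÷ 18.015 g/mol = 0.10994 mol
mass O = 2.115 − (1.0270 + 0.11082) = 0.97718 g → mol O = 0.97718 ÷ 15.999 = 0.061077 mol
Divide by the smallest (0.061077 mol): C 1.400, H 1.800, O 1.000
Multiplying each by 5 gives whole numbers: C 7.00, H 9.00, O 5.00
Empirical formula: C7H9O5
Empirical-formula mass = 173.14 g/mol; 346 ÷ 173.14 ≈ 2, so the molecular formula is C14H18O10.

C14H18O10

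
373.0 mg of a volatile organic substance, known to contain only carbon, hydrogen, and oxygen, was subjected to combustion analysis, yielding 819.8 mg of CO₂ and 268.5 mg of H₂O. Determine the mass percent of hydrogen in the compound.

8.06%

mol C = 0.8198 g CO₂ ÷ 44.009 g/mol = 0.018628 mol
mol H = 2 × 0.2685 g H₂O ÷ 18.015 g/mol = 0.029808 mol
mass O = 0.3730 − (0.22374 + 0.030047) = 0.11921 g → mol O = 0.11921 ÷ 15.999 = 0.0074512 mol
mass % H = 0.030047 g ÷ 0.3730 g × 100%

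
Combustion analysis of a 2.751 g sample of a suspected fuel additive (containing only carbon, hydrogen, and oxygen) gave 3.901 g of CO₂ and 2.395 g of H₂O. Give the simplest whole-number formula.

mol C = 3.901 g CO₂ ÷ 44.009 g/mol = 0.088641 mol
mol H = 2 × 2.395 g H₂O ÷ 18.015 g/mol = 0.26589 mol
mass O = 2.751 − (1.0647 + 0.26802) = 1.4183 g → mol O = 1.4183 ÷ 15.999 = 0.088650 mol
Divide by the smallest (0.088641 mol): C 1.000, H 3.000, O 1.000

CH3O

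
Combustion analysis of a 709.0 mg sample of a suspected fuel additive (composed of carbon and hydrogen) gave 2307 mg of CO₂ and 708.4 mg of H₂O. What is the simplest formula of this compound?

C2H3

mol C = 2.307 g CO₂ ÷ 44.009 g/mol = 0.052421 mol
mol H = 2 × 0.7084 g H₂O ÷ 18.015 g/mol = 0.078646 mol
Divide by the smallest (0.052421 mol): C 1.000, H 1.500
Multiplying each by 2 gives whole numbers: C 2.00, H 3.00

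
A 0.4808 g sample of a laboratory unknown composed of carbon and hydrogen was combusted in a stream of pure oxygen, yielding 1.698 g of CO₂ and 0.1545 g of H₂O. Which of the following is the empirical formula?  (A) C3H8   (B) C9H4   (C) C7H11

(B) C9H4

mol C = 1.698 g CO₂ ÷ 44.009 g/mol = 0.038583 mol
mol H = 2 × 0.1545 g H₂O ÷ 18.015 g/mol = 0.017152 mol
Divide by the smallest (0.017152 mol): C 2.249, H 1.000
Multiplying each by 4 gives whole numbers: C 9.00, H 4.00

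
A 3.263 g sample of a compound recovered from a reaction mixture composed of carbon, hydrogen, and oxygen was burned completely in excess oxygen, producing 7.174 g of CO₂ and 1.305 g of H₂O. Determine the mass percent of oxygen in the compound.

mol C = 7.174 g CO₂ ÷ 44.009 g/mol = 0.16301 mol
mol H = 2 × 1.305 g H₂O ÷ 18.015 g/mol = 0.14488 mol
mass O = 3.263 − (1.9579 + 0.14604) = 1.1590 g → mol O = 1.1590 ÷ 15.999 = 0.072443 mol
mass % O = 1.1590 g ÷ 3.263 g × 100%

35.52%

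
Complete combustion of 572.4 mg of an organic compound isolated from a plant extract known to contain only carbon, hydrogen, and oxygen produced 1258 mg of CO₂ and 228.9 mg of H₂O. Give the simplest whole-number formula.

mol C = 1.258 g CO₂ ÷ 44.009 g/mol = 0.028585 mol
mol H = 2 × 0.2289 g H₂O ÷ 18.015 g/mol = 0.025412 mol
mass O = 0.5724 − (0.34334 + 0.025615) = 0.20345 g → mol O = 0.20345 ÷ 15.999 = 0.012716 mol
Divide by the smallest (0.012716 mol): C 2.248, H 1.998, O 1.000
Multiplying each by 4 gives whole numbers: C 8.99, H 7.99, O 4.00

C9H8O4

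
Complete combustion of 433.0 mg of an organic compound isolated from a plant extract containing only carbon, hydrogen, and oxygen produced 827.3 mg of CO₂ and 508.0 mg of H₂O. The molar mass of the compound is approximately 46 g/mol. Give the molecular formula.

C2H6O

mol C = 0.8273 g CO₂ ÷ 44.009 g/mol = 0.018798 mol
mol H = 2 × 0.5080 g H₂O ÷ 18.015 g/mol = 0.056397 mol
mass O = 0.4330 − (0.22579 + 0.056849) = 0.15036 g → mol O = 0.15036 ÷ 15.999 = 0.0093983 mol
Divide by the smallest (0.0093983 mol): C 2.000, H 6.001, O 1.000
Empirical formula: C2H6O
Empirical-formula mass = 46.07 g/mol; 46 ÷ 46.07 ≈ 1, so the molecular formula is C2H6O.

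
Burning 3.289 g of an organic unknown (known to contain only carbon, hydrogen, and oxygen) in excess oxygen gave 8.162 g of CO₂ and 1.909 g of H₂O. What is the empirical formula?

C7H8O2

mol C = 8.162 g CO₂ ÷ 44.009 g/mol = 0.18546 mol
mol H = 2 × 1.909 g H₂O ÷ 18.015 g/mol = 0.21193 mol
mass O = 3.289 − (2.2276 + 0.21363) = 0.84779 g → mol O = 0.84779 ÷ 15.999 = 0.052990 mol
Divide by the smallest (0.052990 mol): C 3.500, H 4.000, O 1.000
Multiplying each by 2 gives whole numbers: C 7.00, H 8.00, O 2.00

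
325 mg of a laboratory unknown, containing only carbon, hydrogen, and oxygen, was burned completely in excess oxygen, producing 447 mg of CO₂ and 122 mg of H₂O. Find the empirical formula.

C6H8O7

mol C = 0.447 g CO₂ ÷ 44.009 g/mol = 0.01016 mol
mol H = 2 × 0.122 g H₂O ÷ 18.015 g/mol = 0.01354 mol
mass O = 0.325 − (0.1220 + 0.01365) = 0.1894 g → mol O = 0.1894 ÷ 15.999 = 0.01184 mol
Divide by the smallest (0.01016 mol): C 1.000, H 1.333, O 1.165
Multiplying each by 6 gives whole numbers: C 6.00, H 8.00, O 6.99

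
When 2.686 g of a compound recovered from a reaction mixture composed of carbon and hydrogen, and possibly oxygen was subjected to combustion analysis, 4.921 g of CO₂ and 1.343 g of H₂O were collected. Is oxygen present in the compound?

mol C = 4.921 g CO₂ ÷ 44.009 g/mol = 0.11182 mol
mol H = 2 × 1.343 g H₂O ÷ 18.015 g/mol = 0.14910 mol
C and H account for only 1.4933 g of the 2.686 g sample; the remaining 1.1927 g must be oxygen.

yes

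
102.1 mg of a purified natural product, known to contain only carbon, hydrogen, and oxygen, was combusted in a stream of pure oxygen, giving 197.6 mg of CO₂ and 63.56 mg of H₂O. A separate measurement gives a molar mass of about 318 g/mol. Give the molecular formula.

C14H22O8

mol C = 0.1976 g CO₂ ÷ 44.009 g/mol = 0.0044900 mol
mol H = 2 × 0.06356 g H₂O ÷ 18.015 g/mol = 0.0070563 mol
mass O = 0.1021 − (0.053929 + 0.0071128) = 0.041058 g → mol O = 0.041058 ÷ 15.999 = 0.0025663 mol
Divide by the smallest (0.0025663 mol): C 1.750, H 2.750, O 1.000
Multiplying each by 4 gives whole numbers: C 7.00, H 11.00, O 4.00
Empirical formula: C7H11O4
Empirical-formula mass = 159.16 g/mol; 318 ÷ 159.16 ≈ 2, so the molecular formula is C14H22O8.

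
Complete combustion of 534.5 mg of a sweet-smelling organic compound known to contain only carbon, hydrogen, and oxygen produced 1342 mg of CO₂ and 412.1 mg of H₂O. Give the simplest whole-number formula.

C4H6O

mol C = 1.342 g CO₂ ÷ 44.009 g/mol = 0.030494 mol
mol H = 2 × 0.4121 g H₂O ÷ 18.015 g/mol = 0.045751 mol
mass O = 0.5345 − (0.36626 + 0.046117) = 0.12212 g → mol O = 0.12212 ÷ 15.999 = 0.0076331 mol
Divide by the smallest (0.0076331 mol): C 3.995, H 5.994, O 1.000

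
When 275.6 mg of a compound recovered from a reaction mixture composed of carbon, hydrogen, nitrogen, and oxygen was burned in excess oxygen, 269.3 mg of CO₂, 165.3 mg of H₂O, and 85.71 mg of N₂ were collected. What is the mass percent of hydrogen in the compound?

mol C = 0.2693 g CO₂ ÷ 44.009 g/mol = 0.0061192 mol
mol H = 2 × 0.1653 g H₂O ÷ 18.015 g/mol = 0.018351 mol
mol N = 2 × 0.08571 g N₂ ÷ 28.014 g/mol = 0.0061191 mol
mass O = 0.2756 − (0.073498 + 0.018498 + 0.085710) = 0.097894 g → mol O = 0.097894 ÷ 15.999 = 0.0061188 mol
mass % H = 0.018498 g ÷ 0.2756 g × 100%

6.71%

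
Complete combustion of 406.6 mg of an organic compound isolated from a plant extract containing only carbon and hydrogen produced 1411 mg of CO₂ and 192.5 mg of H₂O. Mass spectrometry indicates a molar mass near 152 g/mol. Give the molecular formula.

C12H8

mol C = 1.411 g CO₂ ÷ 44.009 g/mol = 0.032062 mol
mol H = 2 × 0.1925 g H₂O ÷ 18.015 g/mol = 0.021371 mol
Divide by the smallest (0.021371 mol): C 1.500, H 1.000
Multiplying each by 2 gives whole numbers: C 3.00, H 2.00
Empirical formula: C3H2
Empirical-formula mass = 38.05 g/mol; 152 ÷ 38.05 ≈ 4, so the molecular formula is C12H8.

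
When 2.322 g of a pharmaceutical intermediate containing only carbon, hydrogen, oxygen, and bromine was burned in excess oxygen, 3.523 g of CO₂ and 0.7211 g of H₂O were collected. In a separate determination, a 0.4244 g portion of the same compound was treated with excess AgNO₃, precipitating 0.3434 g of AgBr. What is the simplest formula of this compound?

mol C = 3.523 g CO₂ ÷ 44.009 g/mol = 0.080052 mol
mol H = 2 × 0.7211 g H₂O ÷ 18.015 g/mol = 0.080056 mol
From the AgBr data: mol Br per gram of compound = (0.3434 ÷ 187.772) ÷ 0.4244 = 0.0043092 mol/g, so in the 2.322 g combustion sample mol Br = 0.010006 mol
mass O = 2.322 − (0.96150 + 0.080696 + 0.79951) = 0.48029 g → mol O = 0.48029 ÷ 15.999 = 0.030020 mol
Divide by the smallest (0.010006 mol): C 8.000, H 8.001, Br 1.000, O 3.000

C8H8BrO3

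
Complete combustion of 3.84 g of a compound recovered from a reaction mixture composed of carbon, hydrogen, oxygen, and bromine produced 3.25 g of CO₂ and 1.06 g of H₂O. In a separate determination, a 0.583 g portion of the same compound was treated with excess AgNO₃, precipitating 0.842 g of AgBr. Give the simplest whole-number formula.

C5H8Br2O2

mol C = 3.25 g CO₂ ÷ 44.009 g/mol = 0.07385 mol
mol H = 2 × 1.06 g H₂O ÷ 18.015 g/mol = 0.1177 mol
From the AgBr data: mol Br per gram of compound = (0.842 ÷ 187.772) ÷ 0.583 = 0.007692 mol/g, so in the 3.84 g combustion sample mol Br = 0.02954 mol
mass O = 3.84 − (0.8870 + 0.1186 + 2.360) = 0.4744 g → mol O = 0.4744 ÷ 15.999 = 0.02965 mol
Divide by the smallest (0.02954 mol): C 2.500, H 3.984, Br 1.000, O 1.004
Multiplying each by 2 gives whole numbers: C 5.00, H 7.97, Br 2.00, O 2.01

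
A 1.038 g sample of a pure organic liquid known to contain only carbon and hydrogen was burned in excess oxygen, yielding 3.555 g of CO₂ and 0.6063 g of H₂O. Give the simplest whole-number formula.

mol C = 3.555 g CO₂ ÷ 44.009 g/mol = 0.080779 mol
mol H = 2 × 0.6063 g H₂O ÷ 18.015 g/mol = 0.067311 mol
Divide by the smallest (0.067311 mol): C 1.200, H 1.000
Multiplying each by 5 gives whole numbers: C 6.00, H 5.00

C6H5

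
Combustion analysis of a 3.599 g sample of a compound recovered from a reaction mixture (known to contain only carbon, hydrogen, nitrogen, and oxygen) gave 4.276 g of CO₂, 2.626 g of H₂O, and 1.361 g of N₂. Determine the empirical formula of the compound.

mol C = 4.276 g CO₂ ÷ 44.009 g/mol = 0.097162 mol
mol H = 2 × 2.626 g H₂O ÷ 18.015 g/mol = 0.29153 mol
mol N = 2 × 1.361 g N₂ ÷ 28.014 g/mol = 0.097166 mol
mass O = 3.599 − (1.1670 + 0.29387 + 1.3610) = 0.77712 g → mol O = 0.77712 ÷ 15.999 = 0.048573 mol
Divide by the smallest (0.048573 mol): C 2.000, H 6.002, N 2.000, O 1.000

C2H6N2O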